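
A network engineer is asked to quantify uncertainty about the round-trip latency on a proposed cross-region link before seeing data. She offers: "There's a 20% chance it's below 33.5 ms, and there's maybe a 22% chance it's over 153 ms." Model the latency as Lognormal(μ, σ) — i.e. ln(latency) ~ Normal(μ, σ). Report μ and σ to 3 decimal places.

If T ~ Lognormal(μ,σ) then ln T ~ Normal(μ,σ), so the p-quantile of ln T is μ + z_p·σ.
ln(33.5) = 3.512 and ln(153) = 5.03; z_{0.2} = -0.8416, z_{0.78} = 0.7722.
σ = (5.03 − 3.512)/(0.7722 − (-0.8416)) = 0.941.
μ = 3.512 − (-0.8416)·0.941 = 4.304.

μ ≈ 4.304, σ ≈ 0.941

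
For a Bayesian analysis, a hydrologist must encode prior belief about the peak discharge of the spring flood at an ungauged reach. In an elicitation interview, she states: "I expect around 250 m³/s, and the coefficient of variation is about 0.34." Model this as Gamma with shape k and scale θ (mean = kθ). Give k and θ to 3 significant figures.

k ≈ 8.65, θ ≈ 28.9

For Gamma(k, scale θ): mean = kθ, variance = kθ², so CV = 1/√k.
CV = 0.34, hence k = 1/CV² = 8.65.
Then θ = mean/k = 250/8.65 = 28.9.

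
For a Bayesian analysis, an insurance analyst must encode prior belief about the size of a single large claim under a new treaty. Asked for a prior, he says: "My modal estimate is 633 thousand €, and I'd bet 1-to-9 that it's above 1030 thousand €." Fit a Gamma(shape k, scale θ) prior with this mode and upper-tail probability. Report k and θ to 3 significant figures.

Gamma(k,θ) with k>1 has mode (k−1)θ, so θ = 633/(k−1).
Need P(X < 1030) = 0.9 with θ tied to k this way. Start at k = 2, θ = 633: P(X<1030) ≈ 0.484.
Too low — raise k to concentrate. Iterating converges to k ≈ 8.94.
Then θ = 633/(8.94−1) ≈ 79.7.

k ≈ 8.94, θ ≈ 79.7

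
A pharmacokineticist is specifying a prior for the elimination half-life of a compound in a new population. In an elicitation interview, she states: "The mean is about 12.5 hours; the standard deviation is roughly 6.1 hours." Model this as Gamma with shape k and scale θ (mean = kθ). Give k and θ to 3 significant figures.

For Gamma(k, scale θ): mean = kθ, variance = kθ², so CV = 1/√k.
CV = SD/mean = 6.1/12.5 = 0.488, hence k = 1/CV² = 4.2.
Then θ = mean/k = 12.5/4.2 = 2.98.

k ≈ 4.2, θ ≈ 2.98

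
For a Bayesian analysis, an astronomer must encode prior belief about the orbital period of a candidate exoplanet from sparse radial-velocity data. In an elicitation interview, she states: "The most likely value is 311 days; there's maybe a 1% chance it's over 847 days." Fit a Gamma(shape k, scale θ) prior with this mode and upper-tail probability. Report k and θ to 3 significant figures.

k ≈ 5.59, θ ≈ 67.8

Gamma(k,θ) with k>1 has mode (k−1)θ, so θ = 311/(k−1).
Need P(X < 847) = 0.99 with θ tied to k this way. Start at k = 2, θ = 311: P(X<847) ≈ 0.756.
Too low — raise k to concentrate. Iterating converges to k ≈ 5.59.
Then θ = 311/(5.59−1) ≈ 67.8.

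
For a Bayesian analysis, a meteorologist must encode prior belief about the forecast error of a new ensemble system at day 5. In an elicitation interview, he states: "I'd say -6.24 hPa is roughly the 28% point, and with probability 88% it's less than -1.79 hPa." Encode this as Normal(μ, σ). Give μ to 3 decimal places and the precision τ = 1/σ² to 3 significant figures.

For Normal(μ,σ), the p-quantile is μ + z_p·σ. Here z_{0.28} = -0.5828, z_{0.88} = 1.175.
So -6.24 = μ − 0.5828σ and -1.79 = μ + 1.175σ.
Subtracting: σ = (-1.79 − -6.24)/(1.175 − (-0.5828)) = 2.532.
Then μ = -6.24 − (-0.5828)·2.532 = -4.765.
Precision τ = 1/σ² = 1/2.532² = 0.156.

μ = -4.765, τ = 0.156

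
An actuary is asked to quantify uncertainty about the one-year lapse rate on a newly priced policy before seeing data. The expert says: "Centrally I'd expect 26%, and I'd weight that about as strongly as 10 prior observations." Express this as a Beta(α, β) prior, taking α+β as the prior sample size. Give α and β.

Under the effective-sample-size interpretation, Beta(α, β) has prior mean α/(α+β) and prior sample size α+β.
So α+β = 10 and α/(α+β) = 0.26, giving α = 0.26·10 = 2.6 and β = 10 − 2.6 = 7.4.

α = 2.6, β = 7.4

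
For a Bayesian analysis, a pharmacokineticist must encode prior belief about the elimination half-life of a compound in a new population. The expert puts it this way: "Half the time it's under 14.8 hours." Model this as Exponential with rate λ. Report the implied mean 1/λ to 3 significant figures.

mean ≈ 21.4 hours

Exponential median = ln 2 / λ, so λ = ln 2 / 14.8 = 0.0468.
Mean = 1/λ = 21.4 hours.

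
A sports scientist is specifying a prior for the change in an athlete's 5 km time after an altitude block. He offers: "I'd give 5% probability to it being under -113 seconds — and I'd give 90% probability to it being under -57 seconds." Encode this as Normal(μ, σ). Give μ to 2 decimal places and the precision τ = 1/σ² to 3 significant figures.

For Normal(μ,σ), the p-quantile is μ + z_p·σ. Here z_{0.05} = -1.645, z_{0.9} = 1.282.
So -113 = μ − 1.645σ and -57 = μ + 1.282σ.
Subtracting: σ = (-57 − -113)/(1.282 − (-1.645)) = 19.14.
Then μ = -113 − (-1.645)·19.14 = -81.52.
Precision τ = 1/σ² = 1/19.14² = 0.00273.

μ = -81.52, τ = 0.00273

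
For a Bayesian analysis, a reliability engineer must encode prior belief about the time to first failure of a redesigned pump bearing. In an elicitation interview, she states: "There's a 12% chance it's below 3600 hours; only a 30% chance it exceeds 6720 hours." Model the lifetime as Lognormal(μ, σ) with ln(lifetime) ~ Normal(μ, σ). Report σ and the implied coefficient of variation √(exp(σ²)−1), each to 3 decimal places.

σ ≈ 0.367, CV ≈ 0.380

If T ~ Lognormal(μ,σ) then ln T ~ Normal(μ,σ), so the p-quantile of ln T is μ + z_p·σ.
ln(3600) = 8.189 and ln(6720) = 8.813; z_{0.12} = -1.175, z_{0.7} = 0.5244.
σ = (8.813 − 8.189)/(0.5244 − (-1.175)) = 0.367.
μ = 8.189 − (-1.175)·0.367 = 8.620.
CV = √(exp(σ²)−1) = √(exp(0.1349)−1) = 0.380.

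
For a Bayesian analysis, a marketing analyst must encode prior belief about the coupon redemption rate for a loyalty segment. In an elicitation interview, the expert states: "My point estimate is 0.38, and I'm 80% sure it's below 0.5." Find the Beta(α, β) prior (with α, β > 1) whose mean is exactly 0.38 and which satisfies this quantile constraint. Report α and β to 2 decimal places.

α ≈ 4.29, β ≈ 7.00

With mean 0.38 fixed, write α = 0.38s, β = 0.62s where s = α+β.
Need P(θ < 0.5) = 0.8 under Beta(0.38s, 0.62s). Normal approximation: (q−m)/√(m(1−m)/s) ≈ z_{0.8} = 0.842, so s ≈ 0.38·0.62·(0.842)²/(0.5−0.38)² = 11.6.
At s = 11.6: P(θ<0.5) ≈ 0.803. Adjusting to match 0.8 gives s ≈ 11.29.
So α = 0.38·11.29 ≈ 4.29, β = 0.62·11.29 ≈ 7.00.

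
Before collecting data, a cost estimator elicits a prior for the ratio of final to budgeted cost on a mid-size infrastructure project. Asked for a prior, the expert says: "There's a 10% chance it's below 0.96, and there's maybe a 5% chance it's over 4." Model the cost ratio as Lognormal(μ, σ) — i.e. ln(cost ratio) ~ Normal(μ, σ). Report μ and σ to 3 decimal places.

μ ≈ 0.584, σ ≈ 0.488

If T ~ Lognormal(μ,σ) then ln T ~ Normal(μ,σ), so the p-quantile of ln T is μ + z_p·σ.
ln(0.96) = -0.04082 and ln(4) = 1.386; z_{0.1} = -1.282, z_{0.95} = 1.645.
σ = (1.386 − -0.04082)/(1.645 − (-1.282)) = 0.488.
μ = -0.04082 − (-1.282)·0.488 = 0.584.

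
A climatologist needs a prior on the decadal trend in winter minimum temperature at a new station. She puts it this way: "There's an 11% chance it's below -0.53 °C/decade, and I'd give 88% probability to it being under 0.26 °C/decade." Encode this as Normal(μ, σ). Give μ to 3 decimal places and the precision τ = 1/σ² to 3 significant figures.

μ = -0.127, τ = 9.24

For Normal(μ,σ), the p-quantile is μ + z_p·σ. Here z_{0.11} = -1.227, z_{0.88} = 1.175.
So -0.53 = μ − 1.227σ and 0.26 = μ + 1.175σ.
Subtracting: σ = (0.26 − -0.53)/(1.175 − (-1.227)) = 0.329.
Then μ = -0.53 − (-1.227)·0.329 = -0.127.
Precision τ = 1/σ² = 1/0.329² = 9.24.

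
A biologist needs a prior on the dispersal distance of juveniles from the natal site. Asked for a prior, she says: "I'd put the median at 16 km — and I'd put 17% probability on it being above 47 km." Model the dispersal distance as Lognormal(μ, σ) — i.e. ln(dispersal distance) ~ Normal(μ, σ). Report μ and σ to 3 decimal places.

If T ~ Lognormal(μ,σ) then ln T ~ Normal(μ,σ), so the p-quantile of ln T is μ + z_p·σ.
ln(16) = 2.773 and ln(47) = 3.85; z_{0.5} = 0, z_{0.83} = 0.9542.
σ = (3.85 − 2.773)/(0.9542 − (0)) = 1.129.
μ = 2.773 − (0)·1.129 = 2.773.

μ ≈ 2.773, σ ≈ 1.129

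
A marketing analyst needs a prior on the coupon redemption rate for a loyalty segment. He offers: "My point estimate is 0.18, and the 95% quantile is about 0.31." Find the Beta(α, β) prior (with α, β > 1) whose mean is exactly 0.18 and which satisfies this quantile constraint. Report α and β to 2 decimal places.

α ≈ 4.99, β ≈ 22.75

With mean 0.18 fixed, write α = 0.18s, β = 0.82s where s = α+β.
Need P(θ < 0.31) = 0.95 under Beta(0.18s, 0.82s). Normal approximation: (q−m)/√(m(1−m)/s) ≈ z_{0.95} = 1.64, so s ≈ 0.18·0.82·(1.64)²/(0.31−0.18)² = 23.6.
At s = 23.6: P(θ<0.31) ≈ 0.937. Adjusting to match 0.95 gives s ≈ 27.75.
So α = 0.18·27.75 ≈ 4.99, β = 0.82·27.75 ≈ 22.75.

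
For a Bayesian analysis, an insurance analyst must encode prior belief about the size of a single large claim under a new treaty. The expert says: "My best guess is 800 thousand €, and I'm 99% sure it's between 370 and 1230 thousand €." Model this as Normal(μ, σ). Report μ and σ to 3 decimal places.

A symmetric 99% interval runs μ ± z·σ with z = 2.576.
Half-width = 430, so σ = 430/2.576 = 166.937.
μ is the stated best guess, 800.000.

μ = 800.000, σ = 166.937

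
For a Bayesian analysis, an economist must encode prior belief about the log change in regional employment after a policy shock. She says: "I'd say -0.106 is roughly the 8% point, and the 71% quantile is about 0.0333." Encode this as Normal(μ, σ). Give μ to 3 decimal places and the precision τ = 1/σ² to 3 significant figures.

μ = -0.006, τ = 198

For Normal(μ,σ), the p-quantile is μ + z_p·σ. Here z_{0.08} = -1.405, z_{0.71} = 0.5534.
So -0.106 = μ − 1.405σ and 0.0333 = μ + 0.5534σ.
Subtracting: σ = (0.0333 − -0.106)/(0.5534 − (-1.405)) = 0.071.
Then μ = -0.106 − (-1.405)·0.071 = -0.006.
Precision τ = 1/σ² = 1/0.07113² = 198.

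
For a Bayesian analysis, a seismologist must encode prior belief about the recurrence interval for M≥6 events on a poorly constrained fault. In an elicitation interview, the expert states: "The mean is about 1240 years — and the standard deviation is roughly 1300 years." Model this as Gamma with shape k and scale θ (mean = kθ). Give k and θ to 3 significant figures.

k ≈ 0.91, θ ≈ 1360

For Gamma(k, scale θ): mean = kθ, variance = kθ², so CV = 1/√k.
CV = SD/mean = 1300/1240 = 1.048, hence k = 1/CV² = 0.91.
Then θ = mean/k = 1240/0.91 = 1360.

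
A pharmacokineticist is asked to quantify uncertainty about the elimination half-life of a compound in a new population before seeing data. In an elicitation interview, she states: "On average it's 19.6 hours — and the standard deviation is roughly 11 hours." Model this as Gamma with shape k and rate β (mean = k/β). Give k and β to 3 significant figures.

For Gamma(k, rate β): mean = k/β, variance = k/β², so CV = 1/√k.
CV = SD/mean = 11/19.6 = 0.5612, hence k = 1/CV² = 3.17.
Then β = k/mean = 3.17/19.6 = 0.162.

k ≈ 3.17, β ≈ 0.162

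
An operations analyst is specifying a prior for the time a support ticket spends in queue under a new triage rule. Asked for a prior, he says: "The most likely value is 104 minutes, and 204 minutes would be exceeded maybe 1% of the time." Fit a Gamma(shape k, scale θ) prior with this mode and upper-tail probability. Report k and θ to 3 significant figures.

k ≈ 11.9, θ ≈ 9.58

Gamma(k,θ) with k>1 has mode (k−1)θ, so θ = 104/(k−1).
Need P(X < 204) = 0.99 with θ tied to k this way. Start at k = 2, θ = 104: P(X<204) ≈ 0.583.
Too low — raise k to concentrate. Iterating converges to k ≈ 11.9.
Then θ = 104/(11.9−1) ≈ 9.58.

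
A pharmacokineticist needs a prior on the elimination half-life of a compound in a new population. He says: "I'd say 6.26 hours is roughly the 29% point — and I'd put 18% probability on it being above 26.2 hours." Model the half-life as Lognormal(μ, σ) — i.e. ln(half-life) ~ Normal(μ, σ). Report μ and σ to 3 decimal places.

If T ~ Lognormal(μ,σ) then ln T ~ Normal(μ,σ), so the p-quantile of ln T is μ + z_p·σ.
ln(6.26) = 1.834 and ln(26.2) = 3.266; z_{0.29} = -0.5534, z_{0.82} = 0.9154.
σ = (3.266 − 1.834)/(0.9154 − (-0.5534)) = 0.975.
μ = 1.834 − (-0.5534)·0.975 = 2.374.

μ ≈ 2.374, σ ≈ 0.975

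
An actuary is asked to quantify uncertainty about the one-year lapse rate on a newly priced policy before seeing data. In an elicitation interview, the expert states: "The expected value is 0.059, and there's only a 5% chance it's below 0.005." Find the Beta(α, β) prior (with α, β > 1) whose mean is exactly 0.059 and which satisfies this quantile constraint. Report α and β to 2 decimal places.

α ≈ 1.22, β ≈ 19.47

With mean 0.059 fixed, write α = 0.059s, β = 0.941s where s = α+β.
Need P(θ < 0.005) = 0.05 under Beta(0.059s, 0.941s). Normal approximation: (q−m)/√(m(1−m)/s) ≈ z_{0.05} = -1.64, so s ≈ 0.059·0.941·(-1.64)²/(0.005−0.059)² = 51.5.
At s = 51.5: P(θ<0.005) ≈ 0.002. Adjusting to match 0.05 gives s ≈ 20.69.
So α = 0.059·20.69 ≈ 1.22, β = 0.941·20.69 ≈ 19.47.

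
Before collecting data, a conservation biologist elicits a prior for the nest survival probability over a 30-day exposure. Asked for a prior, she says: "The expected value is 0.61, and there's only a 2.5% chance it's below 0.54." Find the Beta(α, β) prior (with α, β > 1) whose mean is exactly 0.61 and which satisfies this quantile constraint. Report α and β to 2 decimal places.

α ≈ 116.51, β ≈ 74.49

With mean 0.61 fixed, write α = 0.61s, β = 0.39s where s = α+β.
Need P(θ < 0.54) = 0.025 under Beta(0.61s, 0.39s). Normal approximation: (q−m)/√(m(1−m)/s) ≈ z_{0.025} = -1.96, so s ≈ 0.61·0.39·(-1.96)²/(0.54−0.61)² = 186.5.
At s = 186.5: P(θ<0.54) ≈ 0.026. Adjusting to match 0.025 gives s ≈ 191.00.
So α = 0.61·191.00 ≈ 116.51, β = 0.39·191.00 ≈ 74.49.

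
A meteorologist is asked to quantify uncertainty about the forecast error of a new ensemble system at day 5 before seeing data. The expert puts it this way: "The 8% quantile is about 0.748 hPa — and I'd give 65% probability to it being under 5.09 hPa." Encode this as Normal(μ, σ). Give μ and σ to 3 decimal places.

For Normal(μ,σ), the p-quantile is μ + z_p·σ. Here z_{0.08} = -1.405, z_{0.65} = 0.3853.
So 0.748 = μ − 1.405σ and 5.09 = μ + 0.3853σ.
Subtracting: σ = (5.09 − 0.748)/(0.3853 − (-1.405)) = 2.425.
Then μ = 0.748 − (-1.405)·2.425 = 4.156.

μ = 4.156, σ = 2.425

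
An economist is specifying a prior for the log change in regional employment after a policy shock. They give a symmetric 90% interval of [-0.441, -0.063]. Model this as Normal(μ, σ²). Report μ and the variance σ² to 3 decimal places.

A symmetric 90% interval runs μ ± z·σ with z = 1.645.
Half-width = 0.189, so σ = 0.189/1.645 = 0.1149 and σ² = 0.013.
μ is the interval midpoint, -0.252.

μ = -0.252, σ² = 0.013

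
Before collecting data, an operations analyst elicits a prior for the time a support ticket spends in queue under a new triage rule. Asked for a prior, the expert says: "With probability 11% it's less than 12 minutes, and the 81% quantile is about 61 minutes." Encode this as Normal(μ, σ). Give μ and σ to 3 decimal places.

μ = 40.559, σ = 23.284

The p-quantile of Normal(μ,σ) is μ + z_p·σ, with z_{0.11} = -1.227 and z_{0.81} = 0.8779.
Eliminate σ: μ = (z₂·x₁ − z₁·x₂)/(z₂ − z₁) = (0.8779·12 − (-1.227)·61)/2.104 = 40.559.
Then σ = (x₂ − x₁)/(z₂ − z₁) = (61 − 12)/2.104 = 23.284.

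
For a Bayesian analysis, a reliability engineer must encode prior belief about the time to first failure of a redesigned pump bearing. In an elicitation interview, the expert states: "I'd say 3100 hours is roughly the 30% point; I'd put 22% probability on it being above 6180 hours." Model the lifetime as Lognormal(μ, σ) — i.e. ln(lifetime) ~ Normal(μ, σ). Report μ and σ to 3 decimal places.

μ ≈ 8.318, σ ≈ 0.532

If T ~ Lognormal(μ,σ) then ln T ~ Normal(μ,σ), so the p-quantile of ln T is μ + z_p·σ.
ln(3100) = 8.039 and ln(6180) = 8.729; z_{0.3} = -0.5244, z_{0.78} = 0.7722.
σ = (8.729 − 8.039)/(0.7722 − (-0.5244)) = 0.532.
μ = 8.039 − (-0.5244)·0.532 = 8.318.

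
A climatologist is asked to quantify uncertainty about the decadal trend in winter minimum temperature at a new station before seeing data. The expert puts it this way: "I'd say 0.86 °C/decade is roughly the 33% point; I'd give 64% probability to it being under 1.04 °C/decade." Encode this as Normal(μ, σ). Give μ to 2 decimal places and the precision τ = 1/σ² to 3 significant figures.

For Normal(μ,σ), the p-quantile is μ + z_p·σ. Here z_{0.33} = -0.4399, z_{0.64} = 0.3585.
So 0.86 = μ − 0.4399σ and 1.04 = μ + 0.3585σ.
Subtracting: σ = (1.04 − 0.86)/(0.3585 − (-0.4399)) = 0.23.
Then μ = 0.86 − (-0.4399)·0.23 = 0.96.
Precision τ = 1/σ² = 1/0.2255² = 19.7.

μ = 0.96, τ = 19.7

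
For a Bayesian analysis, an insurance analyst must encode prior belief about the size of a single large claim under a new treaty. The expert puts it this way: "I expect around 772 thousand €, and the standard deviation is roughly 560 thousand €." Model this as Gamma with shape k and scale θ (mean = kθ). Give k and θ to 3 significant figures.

k ≈ 1.9, θ ≈ 406

For Gamma(k, scale θ): mean = kθ, variance = kθ², so CV = 1/√k.
CV = SD/mean = 560/772 = 0.7254, hence k = 1/CV² = 1.9.
Then θ = mean/k = 772/1.9 = 406.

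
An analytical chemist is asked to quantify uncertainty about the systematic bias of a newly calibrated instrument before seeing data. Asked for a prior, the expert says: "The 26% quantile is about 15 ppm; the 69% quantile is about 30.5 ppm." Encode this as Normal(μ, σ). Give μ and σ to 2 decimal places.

The p-quantile of Normal(μ,σ) is μ + z_p·σ, with z_{0.26} = -0.6433 and z_{0.69} = 0.4959.
Eliminate σ: μ = (z₂·x₁ − z₁·x₂)/(z₂ − z₁) = (0.4959·15 − (-0.6433)·30.5)/1.139 = 23.75.
Then σ = (x₂ − x₁)/(z₂ − z₁) = (30.5 − 15)/1.139 = 13.61.

μ = 23.75, σ = 13.61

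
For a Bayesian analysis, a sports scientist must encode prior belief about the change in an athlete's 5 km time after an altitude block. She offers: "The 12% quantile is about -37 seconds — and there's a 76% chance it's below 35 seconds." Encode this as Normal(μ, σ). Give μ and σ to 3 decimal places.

The p-quantile of Normal(μ,σ) is μ + z_p·σ, with z_{0.12} = -1.175 and z_{0.76} = 0.7063.
Eliminate σ: μ = (z₂·x₁ − z₁·x₂)/(z₂ − z₁) = (0.7063·-37 − (-1.175)·35)/1.881 = 7.969.
Then σ = (x₂ − x₁)/(z₂ − z₁) = (35 − -37)/1.881 = 38.272.

μ = 7.969, σ = 38.272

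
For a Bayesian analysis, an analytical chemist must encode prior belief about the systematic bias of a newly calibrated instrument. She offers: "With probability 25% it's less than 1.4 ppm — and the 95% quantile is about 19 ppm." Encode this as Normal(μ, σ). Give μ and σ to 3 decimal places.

The p-quantile of Normal(μ,σ) is μ + z_p·σ, with z_{0.25} = -0.6745 and z_{0.95} = 1.645.
Eliminate σ: μ = (z₂·x₁ − z₁·x₂)/(z₂ − z₁) = (1.645·1.4 − (-0.6745)·19)/2.319 = 6.518.
Then σ = (x₂ − x₁)/(z₂ − z₁) = (19 − 1.4)/2.319 = 7.588.

μ = 6.518, σ = 7.588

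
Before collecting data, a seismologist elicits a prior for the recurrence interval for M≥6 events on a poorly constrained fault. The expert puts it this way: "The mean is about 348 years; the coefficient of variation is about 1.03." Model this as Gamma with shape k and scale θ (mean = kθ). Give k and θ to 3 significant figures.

k ≈ 0.943, θ ≈ 369

For Gamma(k, scale θ): mean = kθ, variance = kθ², so CV = 1/√k.
CV = 1.03, hence k = 1/CV² = 0.943.
Then θ = mean/k = 348/0.943 = 369.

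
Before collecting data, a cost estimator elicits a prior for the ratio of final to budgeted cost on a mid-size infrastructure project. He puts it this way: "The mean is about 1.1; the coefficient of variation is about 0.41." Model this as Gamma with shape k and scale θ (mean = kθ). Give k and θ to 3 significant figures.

For Gamma(k, scale θ): mean = kθ, variance = kθ², so CV = 1/√k.
CV = 0.41, hence k = 1/CV² = 5.95.
Then θ = mean/k = 1.1/5.95 = 0.185.

k ≈ 5.95, θ ≈ 0.185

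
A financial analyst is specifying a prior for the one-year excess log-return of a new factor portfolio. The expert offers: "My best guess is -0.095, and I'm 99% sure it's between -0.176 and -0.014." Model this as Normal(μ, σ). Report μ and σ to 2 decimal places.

μ = -0.10, σ = 0.03

A symmetric 99% interval runs μ ± z·σ with z = 2.576.
Half-width = 0.081, so σ = 0.081/2.576 = 0.03.
μ is the stated best guess, -0.10.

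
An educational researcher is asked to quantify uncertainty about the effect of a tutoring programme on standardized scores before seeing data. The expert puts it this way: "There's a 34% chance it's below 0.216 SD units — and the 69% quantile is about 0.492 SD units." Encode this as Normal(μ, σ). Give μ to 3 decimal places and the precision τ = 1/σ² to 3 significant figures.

μ = 0.341, τ = 10.8

For Normal(μ,σ), the p-quantile is μ + z_p·σ. Here z_{0.34} = -0.4125, z_{0.69} = 0.4959.
So 0.216 = μ − 0.4125σ and 0.492 = μ + 0.4959σ.
Subtracting: σ = (0.492 − 0.216)/(0.4959 − (-0.4125)) = 0.304.
Then μ = 0.216 − (-0.4125)·0.304 = 0.341.
Precision τ = 1/σ² = 1/0.3039² = 10.8.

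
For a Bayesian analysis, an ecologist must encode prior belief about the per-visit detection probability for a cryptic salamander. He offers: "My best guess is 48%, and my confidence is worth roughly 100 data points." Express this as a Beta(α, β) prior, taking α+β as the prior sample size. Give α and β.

Under the effective-sample-size interpretation, Beta(α, β) has prior mean α/(α+β) and prior sample size α+β.
So α+β = 100 and α/(α+β) = 0.48, giving α = 0.48·100 = 48 and β = 100 − 48 = 52.

α = 48, β = 52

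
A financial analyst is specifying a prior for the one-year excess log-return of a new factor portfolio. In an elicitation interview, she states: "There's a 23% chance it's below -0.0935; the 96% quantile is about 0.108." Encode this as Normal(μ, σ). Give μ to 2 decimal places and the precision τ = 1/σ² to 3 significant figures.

μ = -0.03, τ = 153

For Normal(μ,σ), the p-quantile is μ + z_p·σ. Here z_{0.23} = -0.7388, z_{0.96} = 1.751.
So -0.0935 = μ − 0.7388σ and 0.108 = μ + 1.751σ.
Subtracting: σ = (0.108 − -0.0935)/(1.751 − (-0.7388)) = 0.08.
Then μ = -0.0935 − (-0.7388)·0.08 = -0.03.
Precision τ = 1/σ² = 1/0.08094² = 153.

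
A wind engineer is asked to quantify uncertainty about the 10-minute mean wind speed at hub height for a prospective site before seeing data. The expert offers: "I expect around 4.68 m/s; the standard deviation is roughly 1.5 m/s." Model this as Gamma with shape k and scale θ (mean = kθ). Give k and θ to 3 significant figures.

For Gamma(k, scale θ): mean = kθ, variance = kθ², so CV = 1/√k.
CV = SD/mean = 1.5/4.68 = 0.3205, hence k = 1/CV² = 9.73.
Then θ = mean/k = 4.68/9.73 = 0.481.

k ≈ 9.73, θ ≈ 0.481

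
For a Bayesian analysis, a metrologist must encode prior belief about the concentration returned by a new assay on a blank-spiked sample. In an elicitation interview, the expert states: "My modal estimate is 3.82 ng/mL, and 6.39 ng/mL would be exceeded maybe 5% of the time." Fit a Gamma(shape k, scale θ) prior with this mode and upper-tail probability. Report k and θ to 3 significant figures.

k ≈ 11.6, θ ≈ 0.362

Gamma(k,θ) with k>1 has mode (k−1)θ, so θ = 3.82/(k−1).
Need P(X < 6.39) = 0.95 with θ tied to k this way. Start at k = 2, θ = 3.82: P(X<6.39) ≈ 0.498.
Too low — raise k to concentrate. Iterating converges to k ≈ 11.6.
Then θ = 3.82/(11.6−1) ≈ 0.362.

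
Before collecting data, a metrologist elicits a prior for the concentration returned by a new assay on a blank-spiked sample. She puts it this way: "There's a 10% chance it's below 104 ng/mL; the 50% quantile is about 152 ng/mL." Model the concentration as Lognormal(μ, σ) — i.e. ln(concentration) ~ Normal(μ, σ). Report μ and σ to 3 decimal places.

If T ~ Lognormal(μ,σ) then ln T ~ Normal(μ,σ), so the p-quantile of ln T is μ + z_p·σ.
ln(104) = 4.644 and ln(152) = 5.024; z_{0.1} = -1.282, z_{0.5} = 0.
σ = (5.024 − 4.644)/(0 − (-1.282)) = 0.296.
μ = 4.644 − (-1.282)·0.296 = 5.024.

μ ≈ 5.024, σ ≈ 0.296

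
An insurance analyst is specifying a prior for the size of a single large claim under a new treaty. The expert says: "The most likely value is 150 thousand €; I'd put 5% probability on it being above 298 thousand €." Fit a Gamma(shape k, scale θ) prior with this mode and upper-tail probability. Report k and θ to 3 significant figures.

k ≈ 6.88, θ ≈ 25.5

Gamma(k,θ) with k>1 has mode (k−1)θ, so θ = 150/(k−1).
Need P(X < 298) = 0.95 with θ tied to k this way. Start at k = 2, θ = 150: P(X<298) ≈ 0.590.
Too low — raise k to concentrate. Iterating converges to k ≈ 6.88.
Then θ = 150/(6.88−1) ≈ 25.5.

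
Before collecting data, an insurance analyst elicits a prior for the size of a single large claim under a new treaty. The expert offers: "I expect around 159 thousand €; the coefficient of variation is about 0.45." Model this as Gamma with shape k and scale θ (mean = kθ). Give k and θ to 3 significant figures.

k ≈ 4.94, θ ≈ 32.2

For Gamma(k, scale θ): mean = kθ, variance = kθ², so CV = 1/√k.
CV = 0.45, hence k = 1/CV² = 4.94.
Then θ = mean/k = 159/4.94 = 32.2.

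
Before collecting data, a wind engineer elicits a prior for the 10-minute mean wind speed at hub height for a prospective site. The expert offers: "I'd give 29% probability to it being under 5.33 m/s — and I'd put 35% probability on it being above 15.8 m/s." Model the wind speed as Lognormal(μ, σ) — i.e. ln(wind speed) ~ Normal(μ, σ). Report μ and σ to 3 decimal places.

If T ~ Lognormal(μ,σ) then ln T ~ Normal(μ,σ), so the p-quantile of ln T is μ + z_p·σ.
ln(5.33) = 1.673 and ln(15.8) = 2.76; z_{0.29} = -0.5534, z_{0.65} = 0.3853.
σ = (2.76 − 1.673)/(0.3853 − (-0.5534)) = 1.158.
μ = 1.673 − (-0.5534)·1.158 = 2.314.

μ ≈ 2.314, σ ≈ 1.158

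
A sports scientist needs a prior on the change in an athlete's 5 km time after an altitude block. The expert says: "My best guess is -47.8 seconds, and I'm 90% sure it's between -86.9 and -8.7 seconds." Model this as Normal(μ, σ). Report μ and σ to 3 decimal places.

μ = -47.800, σ = 23.771

A symmetric 90% interval runs μ ± z·σ with z = 1.645.
Half-width = 39.1, so σ = 39.1/1.645 = 23.771.
μ is the stated best guess, -47.800.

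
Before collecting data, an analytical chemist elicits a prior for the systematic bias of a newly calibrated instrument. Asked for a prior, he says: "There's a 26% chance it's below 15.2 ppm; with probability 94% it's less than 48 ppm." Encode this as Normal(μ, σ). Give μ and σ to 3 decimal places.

For Normal(μ,σ), the p-quantile is μ + z_p·σ. Here z_{0.26} = -0.6433, z_{0.94} = 1.555.
So 15.2 = μ − 0.6433σ and 48 = μ + 1.555σ.
Subtracting: σ = (48 − 15.2)/(1.555 − (-0.6433)) = 14.922.
Then μ = 15.2 − (-0.6433)·14.922 = 24.800.

μ = 24.800, σ = 14.922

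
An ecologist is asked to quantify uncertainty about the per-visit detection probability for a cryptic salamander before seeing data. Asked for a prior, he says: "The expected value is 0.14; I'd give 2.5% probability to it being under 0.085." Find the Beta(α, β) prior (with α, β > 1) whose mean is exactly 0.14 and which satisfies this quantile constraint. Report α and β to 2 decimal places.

With mean 0.14 fixed, write α = 0.14s, β = 0.86s where s = α+β.
Need P(θ < 0.085) = 0.025 under Beta(0.14s, 0.86s). Normal approximation: (q−m)/√(m(1−m)/s) ≈ z_{0.025} = -1.96, so s ≈ 0.14·0.86·(-1.96)²/(0.085−0.14)² = 152.9.
At s = 152.9: P(θ<0.085) ≈ 0.014. Adjusting to match 0.025 gives s ≈ 124.28.
So α = 0.14·124.28 ≈ 17.40, β = 0.86·124.28 ≈ 106.88.

α ≈ 17.40, β ≈ 106.88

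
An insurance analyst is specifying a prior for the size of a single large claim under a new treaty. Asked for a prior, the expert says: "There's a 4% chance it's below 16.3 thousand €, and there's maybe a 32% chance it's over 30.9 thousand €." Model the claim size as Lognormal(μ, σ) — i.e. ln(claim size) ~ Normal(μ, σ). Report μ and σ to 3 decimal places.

μ ≈ 3.296, σ ≈ 0.288

If T ~ Lognormal(μ,σ) then ln T ~ Normal(μ,σ), so the p-quantile of ln T is μ + z_p·σ.
ln(16.3) = 2.791 and ln(30.9) = 3.431; z_{0.04} = -1.751, z_{0.68} = 0.4677.
σ = (3.431 − 2.791)/(0.4677 − (-1.751)) = 0.288.
μ = 2.791 − (-1.751)·0.288 = 3.296.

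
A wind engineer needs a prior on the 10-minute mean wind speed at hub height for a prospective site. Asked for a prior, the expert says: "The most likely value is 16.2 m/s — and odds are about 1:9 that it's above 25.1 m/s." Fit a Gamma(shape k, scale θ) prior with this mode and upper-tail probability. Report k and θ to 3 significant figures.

k ≈ 10.8, θ ≈ 1.66

Gamma(k,θ) with k>1 has mode (k−1)θ, so θ = 16.2/(k−1).
Need P(X < 25.1) = 0.9 with θ tied to k this way. Start at k = 2, θ = 16.2: P(X<25.1) ≈ 0.459.
Too low — raise k to concentrate. Iterating converges to k ≈ 10.8.
Then θ = 16.2/(10.8−1) ≈ 1.66.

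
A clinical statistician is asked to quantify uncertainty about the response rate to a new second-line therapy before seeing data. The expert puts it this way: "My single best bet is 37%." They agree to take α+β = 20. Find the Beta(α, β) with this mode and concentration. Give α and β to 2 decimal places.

For α,β > 1 the Beta mode is (α−1)/(α+β−2). With α+β = 20, the mode is (α−1)/18.
Set (α−1)/18 = 0.37 → α = 1 + 0.37·18 = 7.66.
β = 20 − α = 12.34.

α = 7.66, β = 12.34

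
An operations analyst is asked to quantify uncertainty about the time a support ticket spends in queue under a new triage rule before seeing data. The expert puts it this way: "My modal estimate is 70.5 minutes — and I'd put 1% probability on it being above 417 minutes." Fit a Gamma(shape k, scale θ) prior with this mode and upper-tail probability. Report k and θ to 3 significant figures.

Gamma(k,θ) with k>1 has mode (k−1)θ, so θ = 70.5/(k−1).
Need P(X < 417) = 0.99 with θ tied to k this way. Start at k = 2, θ = 70.5: P(X<417) ≈ 0.981.
Too low — raise k to concentrate. Iterating converges to k ≈ 2.18.
Then θ = 70.5/(2.18−1) ≈ 59.9.

k ≈ 2.18, θ ≈ 59.9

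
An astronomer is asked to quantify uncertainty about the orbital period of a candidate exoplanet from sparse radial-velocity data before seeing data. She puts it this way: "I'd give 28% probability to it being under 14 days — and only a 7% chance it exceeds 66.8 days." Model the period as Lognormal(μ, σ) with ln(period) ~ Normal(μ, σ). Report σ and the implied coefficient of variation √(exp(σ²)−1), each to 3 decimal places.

σ ≈ 0.759, CV ≈ 0.883

If T ~ Lognormal(μ,σ) then ln T ~ Normal(μ,σ), so the p-quantile of ln T is μ + z_p·σ.
ln(14) = 2.639 and ln(66.8) = 4.202; z_{0.28} = -0.5828, z_{0.93} = 1.476.
σ = (4.202 − 2.639)/(1.476 − (-0.5828)) = 0.759.
μ = 2.639 − (-0.5828)·0.759 = 3.081.
CV = √(exp(σ²)−1) = √(exp(0.5762)−1) = 0.883.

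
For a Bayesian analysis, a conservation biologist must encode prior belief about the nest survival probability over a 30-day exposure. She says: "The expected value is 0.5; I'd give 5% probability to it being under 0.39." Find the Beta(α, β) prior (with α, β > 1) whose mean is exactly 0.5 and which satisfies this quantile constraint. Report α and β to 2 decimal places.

With mean 0.5 fixed, write α = 0.5s, β = 0.5s where s = α+β.
Need P(θ < 0.39) = 0.05 under Beta(0.5s, 0.5s). Normal approximation: (q−m)/√(m(1−m)/s) ≈ z_{0.05} = -1.64, so s ≈ 0.5·0.5·(-1.64)²/(0.39−0.5)² = 55.9.
At s = 55.9: P(θ<0.39) ≈ 0.049. Adjusting to match 0.05 gives s ≈ 55.03.
So α = 0.5·55.03 ≈ 27.52, β = 0.5·55.03 ≈ 27.52.

α ≈ 27.52, β ≈ 27.52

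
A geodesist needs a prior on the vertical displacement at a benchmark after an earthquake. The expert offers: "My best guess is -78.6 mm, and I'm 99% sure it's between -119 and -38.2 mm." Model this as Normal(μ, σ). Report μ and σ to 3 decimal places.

A symmetric 99% interval runs μ ± z·σ with z = 2.576.
Half-width = 40.4, so σ = 40.4/2.576 = 15.684.
μ is the stated best guess, -78.600.

μ = -78.600, σ = 15.684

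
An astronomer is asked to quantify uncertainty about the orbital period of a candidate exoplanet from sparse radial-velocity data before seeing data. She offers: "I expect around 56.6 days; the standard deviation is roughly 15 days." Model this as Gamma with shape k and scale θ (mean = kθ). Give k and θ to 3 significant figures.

For Gamma(k, scale θ): mean = kθ, variance = kθ², so CV = 1/√k.
CV = SD/mean = 15/56.6 = 0.265, hence k = 1/CV² = 14.2.
Then θ = mean/k = 56.6/14.2 = 3.98.

k ≈ 14.2, θ ≈ 3.98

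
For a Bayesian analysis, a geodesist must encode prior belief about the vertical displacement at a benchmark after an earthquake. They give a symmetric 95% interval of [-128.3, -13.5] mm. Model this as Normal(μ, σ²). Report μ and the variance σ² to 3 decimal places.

μ = -70.900, σ² = 857.685

A symmetric 95% interval runs μ ± z·σ with z = 1.96.
Half-width = 57.4, so σ = 57.4/1.96 = 29.2863 and σ² = 857.685.
μ is the interval midpoint, -70.900.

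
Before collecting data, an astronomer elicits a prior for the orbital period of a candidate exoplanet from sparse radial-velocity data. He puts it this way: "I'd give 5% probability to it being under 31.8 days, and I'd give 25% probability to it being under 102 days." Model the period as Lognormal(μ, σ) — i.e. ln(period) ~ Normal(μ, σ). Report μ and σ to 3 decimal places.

μ ≈ 5.435, σ ≈ 1.201

If T ~ Lognormal(μ,σ) then ln T ~ Normal(μ,σ), so the p-quantile of ln T is μ + z_p·σ.
ln(31.8) = 3.459 and ln(102) = 4.625; z_{0.05} = -1.645, z_{0.25} = -0.6745.
σ = (4.625 − 3.459)/(-0.6745 − (-1.645)) = 1.201.
μ = 3.459 − (-1.645)·1.201 = 5.435.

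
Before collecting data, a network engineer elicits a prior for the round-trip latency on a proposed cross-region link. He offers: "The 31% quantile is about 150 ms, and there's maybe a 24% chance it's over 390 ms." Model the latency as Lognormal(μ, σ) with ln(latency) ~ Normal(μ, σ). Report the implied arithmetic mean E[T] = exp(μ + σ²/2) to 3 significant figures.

If T ~ Lognormal(μ,σ) then ln T ~ Normal(μ,σ), so the p-quantile of ln T is μ + z_p·σ.
ln(150) = 5.011 and ln(390) = 5.966; z_{0.31} = -0.4959, z_{0.76} = 0.7063.
σ = (5.966 − 5.011)/(0.7063 − (-0.4959)) = 0.795.
μ = 5.011 − (-0.4959)·0.795 = 5.405.
E[T] = exp(μ + σ²/2) = exp(5.405 + 0.3159) = 305 ms.

E[T] ≈ 305 ms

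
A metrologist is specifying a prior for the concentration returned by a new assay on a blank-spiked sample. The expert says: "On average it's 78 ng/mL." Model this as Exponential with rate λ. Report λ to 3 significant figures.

λ ≈ 0.0128

Exponential mean = 1/λ, so λ = 1/78.0 = 0.0128.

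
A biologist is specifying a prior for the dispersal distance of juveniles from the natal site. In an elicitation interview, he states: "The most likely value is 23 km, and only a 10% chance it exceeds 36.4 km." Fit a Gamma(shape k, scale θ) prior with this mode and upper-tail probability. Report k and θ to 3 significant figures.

k ≈ 9.9, θ ≈ 2.58

Gamma(k,θ) with k>1 has mode (k−1)θ, so θ = 23/(k−1).
Need P(X < 36.4) = 0.9 with θ tied to k this way. Start at k = 2, θ = 23: P(X<36.4) ≈ 0.469.
Too low — raise k to concentrate. Iterating converges to k ≈ 9.9.
Then θ = 23/(9.9−1) ≈ 2.58.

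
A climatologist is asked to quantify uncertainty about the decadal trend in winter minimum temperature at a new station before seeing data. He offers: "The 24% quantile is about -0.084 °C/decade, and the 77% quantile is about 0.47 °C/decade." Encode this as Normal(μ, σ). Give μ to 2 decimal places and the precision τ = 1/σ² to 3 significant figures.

The p-quantile of Normal(μ,σ) is μ + z_p·σ, with z_{0.24} = -0.7063 and z_{0.77} = 0.7388.
Eliminate σ: μ = (z₂·x₁ − z₁·x₂)/(z₂ − z₁) = (0.7388·-0.084 − (-0.7063)·0.47)/1.445 = 0.19.
Then σ = (x₂ − x₁)/(z₂ − z₁) = (0.47 − -0.084)/1.445 = 0.38.
Precision τ = 1/σ² = 1/0.3834² = 6.8.

μ = 0.19, τ = 6.8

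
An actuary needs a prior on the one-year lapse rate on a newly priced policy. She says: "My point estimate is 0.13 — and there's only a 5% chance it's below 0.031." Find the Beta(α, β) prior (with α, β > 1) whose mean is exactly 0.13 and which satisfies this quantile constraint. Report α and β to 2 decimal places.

α ≈ 2.40, β ≈ 16.08

With mean 0.13 fixed, write α = 0.13s, β = 0.87s where s = α+β.
Need P(θ < 0.031) = 0.05 under Beta(0.13s, 0.87s). Normal approximation: (q−m)/√(m(1−m)/s) ≈ z_{0.05} = -1.64, so s ≈ 0.13·0.87·(-1.64)²/(0.031−0.13)² = 31.2.
At s = 31.2: P(θ<0.031) ≈ 0.012. Adjusting to match 0.05 gives s ≈ 18.48.
So α = 0.13·18.48 ≈ 2.40, β = 0.87·18.48 ≈ 16.08.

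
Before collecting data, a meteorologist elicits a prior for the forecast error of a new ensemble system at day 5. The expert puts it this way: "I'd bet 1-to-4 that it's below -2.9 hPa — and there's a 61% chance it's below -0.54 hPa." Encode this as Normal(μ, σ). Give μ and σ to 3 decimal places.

The p-quantile of Normal(μ,σ) is μ + z_p·σ, with z_{0.2} = -0.8416 and z_{0.61} = 0.2793.
Eliminate σ: μ = (z₂·x₁ − z₁·x₂)/(z₂ − z₁) = (0.2793·-2.9 − (-0.8416)·-0.54)/1.121 = -1.128.
Then σ = (x₂ − x₁)/(z₂ − z₁) = (-0.54 − -2.9)/1.121 = 2.105.

μ = -1.128, σ = 2.105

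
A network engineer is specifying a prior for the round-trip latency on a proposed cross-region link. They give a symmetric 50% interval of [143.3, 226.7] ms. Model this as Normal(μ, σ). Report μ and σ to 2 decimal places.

A symmetric 50% interval runs μ ± z·σ with z = 0.6745.
Half-width = 41.7, so σ = 41.7/0.6745 = 61.82.
μ is the interval midpoint, 185.00.

μ = 185.00, σ = 61.82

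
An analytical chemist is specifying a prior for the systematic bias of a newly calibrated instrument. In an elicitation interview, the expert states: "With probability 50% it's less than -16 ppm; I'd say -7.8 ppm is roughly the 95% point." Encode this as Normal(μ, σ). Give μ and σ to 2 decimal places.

μ = -16.00, σ = 4.99

The p-quantile of Normal(μ,σ) is μ + z_p·σ, with z_{0.5} = 0 and z_{0.95} = 1.645.
Eliminate σ: μ = (z₂·x₁ − z₁·x₂)/(z₂ − z₁) = (1.645·-16 − (0)·-7.8)/1.645 = -16.00.
Then σ = (x₂ − x₁)/(z₂ − z₁) = (-7.8 − -16)/1.645 = 4.99.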